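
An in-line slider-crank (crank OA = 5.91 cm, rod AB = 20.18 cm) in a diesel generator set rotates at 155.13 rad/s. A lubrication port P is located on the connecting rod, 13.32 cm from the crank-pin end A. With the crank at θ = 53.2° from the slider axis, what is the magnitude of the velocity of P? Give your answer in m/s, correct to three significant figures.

8.43

ω = 155.1 rad/s.  Crank-pin speed |V_A| = rω = 9.1682 m/s, perpendicular to OA.
Rod angle: sinφ = −(r/L) sinθ ⇒ φ = -13.562°; ω_rod = −rω cosθ/√(L²−r²sin²θ) = -27.996 rad/s.
V_P = V_A + ω_rod × AP, with AP = 0.1332 m along the rod.
Components: V_Px = −rω sinθ − a·ω_rod·sinφ = -8.2157 m/s;  V_Py = rω cosθ + a·ω_rod·cosφ = +1.8669 m/s.
|V_P| = √(V_Px² + V_Py²) = 8.4252 m/s.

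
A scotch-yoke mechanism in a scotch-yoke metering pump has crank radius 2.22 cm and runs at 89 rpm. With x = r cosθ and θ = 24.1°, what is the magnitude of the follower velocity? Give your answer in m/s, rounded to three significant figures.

0.0845

ω = 9.32 rad/s (from 89 rpm).
x = r cosθ ⇒ ẋ = −rω sinθ.
|v| = rω|sinθ| = 0.0222·9.32·|sin 24.1°| = 0.084486 m/s.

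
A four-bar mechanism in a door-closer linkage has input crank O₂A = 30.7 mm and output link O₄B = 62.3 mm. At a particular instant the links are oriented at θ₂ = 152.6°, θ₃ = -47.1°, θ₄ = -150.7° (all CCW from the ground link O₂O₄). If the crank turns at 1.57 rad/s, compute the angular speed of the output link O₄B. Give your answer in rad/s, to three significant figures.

0.268

ω₂ = 1.57 rad/s
Differentiating the loop-closure r₂e^{iθ₂}+r₃e^{iθ₃}=r₁+r₄e^{iθ₄} gives r₂ω₂e^{iθ₂}+r₃ω₃e^{iθ₃}=r₄ω₄e^{iθ₄}.
Eliminating the other unknown: ω₄ = r₂ω₂ sin(θ₂−θ₃) / [r₄ sin(θ₄−θ₃)].
Numerator sine = -0.33710; denominator sine = -0.97196.
Result = 0.0307·1.57·(-0.33710) / (0.0623·(-0.97196)) = +0.26832 rad/s; magnitude 0.26832 rad/s.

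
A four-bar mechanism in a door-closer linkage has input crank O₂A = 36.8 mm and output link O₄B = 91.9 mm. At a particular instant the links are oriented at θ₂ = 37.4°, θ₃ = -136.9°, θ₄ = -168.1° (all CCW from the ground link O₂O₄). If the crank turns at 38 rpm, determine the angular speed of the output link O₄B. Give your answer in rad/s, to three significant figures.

ω₂ = 3.979 rad/s (from 38 rpm).
Differentiating the loop-closure r₂e^{iθ₂}+r₃e^{iθ₃}=r₁+r₄e^{iθ₄} gives r₂ω₂e^{iθ₂}+r₃ω₃e^{iθ₃}=r₄ω₄e^{iθ₄}.
Eliminating the other unknown: ω₄ = r₂ω₂ sin(θ₂−θ₃) / [r₄ sin(θ₄−θ₃)].
Numerator sine = +0.09932; denominator sine = -0.51803.
Result = 0.0368·3.979·(+0.09932) / (0.0919·(-0.51803)) = -0.30551 rad/s; magnitude 0.30551 rad/s.

0.306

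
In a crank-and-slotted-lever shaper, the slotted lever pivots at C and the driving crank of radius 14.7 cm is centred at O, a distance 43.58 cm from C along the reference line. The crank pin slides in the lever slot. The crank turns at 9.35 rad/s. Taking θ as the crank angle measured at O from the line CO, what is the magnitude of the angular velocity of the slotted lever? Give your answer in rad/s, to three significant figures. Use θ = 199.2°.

ω = 9.35 rad/s
Crank pin A relative to C: A = (d + r cosθ, r sinθ); lever angle φ = atan2(r sinθ, d + r cosθ).
Differentiating tanφ: φ̇ = rω(d cosθ + r)/(d² + r² + 2dr cosθ).
d² + r² + 2dr cosθ = |CA|² = 0.0905322 m²;  d cosθ + r = -0.26456 m.
|ω_lever| = |0.147·9.35·-0.26456| / 0.0905322 = 4.0165 rad/s.

4.02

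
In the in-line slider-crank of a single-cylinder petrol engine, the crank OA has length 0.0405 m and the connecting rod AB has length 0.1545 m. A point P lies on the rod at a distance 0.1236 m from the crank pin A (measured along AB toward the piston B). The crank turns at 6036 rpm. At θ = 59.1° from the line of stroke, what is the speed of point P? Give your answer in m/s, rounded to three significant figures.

24.5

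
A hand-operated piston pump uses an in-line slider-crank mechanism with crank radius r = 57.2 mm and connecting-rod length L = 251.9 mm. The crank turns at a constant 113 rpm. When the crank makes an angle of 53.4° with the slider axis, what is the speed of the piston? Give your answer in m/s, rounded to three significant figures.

ω = 2π·113/60 = 11.83 rad/s
For an in-line slider-crank, x = r cosθ + √(L² − r² sin²θ), so v = −rω sinθ·[1 + r cosθ/√(L² − r² sin²θ)].
With r = 0.0572 m, L = 0.2519 m, θ = 53.4°: √(L² − r² sin²θ) = 0.24768 m.
v = −0.0572·11.83·0.80282·[1 + 0.0572·0.59622/0.24768] = -0.61822 m/s.
|v| = 0.61822 m/s.

0.618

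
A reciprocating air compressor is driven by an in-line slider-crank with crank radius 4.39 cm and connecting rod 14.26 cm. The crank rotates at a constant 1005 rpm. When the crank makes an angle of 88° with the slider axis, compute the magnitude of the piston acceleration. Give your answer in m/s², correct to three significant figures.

140

ω = 2π·1005/60 = 105.2 rad/s
x(θ) = r cosθ + √(L² − r² sin²θ); with ω constant, a = ω²·d²x/dθ².
d²x/dθ² = −r cosθ − r²(cos2θ)/√u − r⁴ sin²2θ/(4u^{3/2}),  u = L² − r² sin²θ = 0.0184099 m².
Substituting r = 0.0439 m, L = 0.1426 m, θ = 88°: d²x/dθ² = +0.012635 m.
a = ω²·d²x/dθ² = (105.2)²·(+0.012635) = +139.95 m/s²;  |a| = 139.95 m/s².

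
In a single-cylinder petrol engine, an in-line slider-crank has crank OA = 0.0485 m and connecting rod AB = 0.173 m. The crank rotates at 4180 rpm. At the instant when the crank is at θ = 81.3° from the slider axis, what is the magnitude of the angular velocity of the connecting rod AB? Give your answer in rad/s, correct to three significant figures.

19.3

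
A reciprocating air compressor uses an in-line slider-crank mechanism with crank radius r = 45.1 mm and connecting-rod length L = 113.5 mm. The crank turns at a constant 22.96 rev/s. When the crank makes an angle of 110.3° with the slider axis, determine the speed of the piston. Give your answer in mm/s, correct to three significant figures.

5200

ω = 2π·23 = 144.3 rad/s
For an in-line slider-crank, x = r cosθ + √(L² − r² sin²θ), so v = −rω sinθ·[1 + r cosθ/√(L² − r² sin²θ)].
With r = 0.0451 m, L = 0.1135 m, θ = 110.3°: √(L² − r² sin²θ) = 0.10532 m.
v = −0.0451·144.3·0.93789·[1 + 0.0451·-0.34694/0.10532] = -5.1956 m/s.
|v| = 5.1956 m/s = 5195.6 mm/s.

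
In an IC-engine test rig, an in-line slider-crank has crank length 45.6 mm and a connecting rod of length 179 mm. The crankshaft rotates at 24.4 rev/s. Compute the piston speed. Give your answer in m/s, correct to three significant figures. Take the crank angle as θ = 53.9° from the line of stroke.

6.51

ω = 2π·24.4 = 153.3 rad/s
For an in-line slider-crank, x = r cosθ + √(L² − r² sin²θ), so v = −rω sinθ·[1 + r cosθ/√(L² − r² sin²θ)].
With r = 0.0456 m, L = 0.179 m, θ = 53.9°: √(L² − r² sin²θ) = 0.17517 m.
v = −0.0456·153.3·0.80799·[1 + 0.0456·0.58920/0.17517] = -6.515 m/s.
|v| = 6.515 m/s.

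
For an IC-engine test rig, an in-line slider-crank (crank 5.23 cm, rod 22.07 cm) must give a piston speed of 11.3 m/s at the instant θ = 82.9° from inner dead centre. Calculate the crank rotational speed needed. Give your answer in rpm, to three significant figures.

2020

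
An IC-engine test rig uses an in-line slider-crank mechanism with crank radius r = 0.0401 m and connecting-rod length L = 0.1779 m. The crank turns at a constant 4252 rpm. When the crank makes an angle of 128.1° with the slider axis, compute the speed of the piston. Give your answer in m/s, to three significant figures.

ω = 2π·4252/60 = 445.3 rad/s
For an in-line slider-crank, x = r cosθ + √(L² − r² sin²θ), so v = −rω sinθ·[1 + r cosθ/√(L² − r² sin²θ)].
With r = 0.0401 m, L = 0.1779 m, θ = 128.1°: √(L² − r² sin²θ) = 0.17508 m.
v = −0.0401·445.3·0.78694·[1 + 0.0401·-0.61704/0.17508] = -12.065 m/s.
|v| = 12.065 m/s.

12.1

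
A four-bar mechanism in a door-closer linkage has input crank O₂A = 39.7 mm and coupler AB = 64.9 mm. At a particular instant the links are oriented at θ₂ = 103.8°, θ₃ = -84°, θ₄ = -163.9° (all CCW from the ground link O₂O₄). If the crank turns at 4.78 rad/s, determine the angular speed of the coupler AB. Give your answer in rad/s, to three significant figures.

ω₂ = 4.78 rad/s
Differentiating the loop-closure r₂e^{iθ₂}+r₃e^{iθ₃}=r₁+r₄e^{iθ₄} gives r₂ω₂e^{iθ₂}+r₃ω₃e^{iθ₃}=r₄ω₄e^{iθ₄}.
Eliminating the other unknown: ω₃ = r₂ω₂ sin(θ₄−θ₂) / [r₃ sin(θ₃−θ₄)].
Numerator sine = +0.99919; denominator sine = +0.98450.
Result = 0.0397·4.78·(+0.99919) / (0.0649·(+0.98450)) = +2.9676 rad/s; magnitude 2.9676 rad/s.

2.97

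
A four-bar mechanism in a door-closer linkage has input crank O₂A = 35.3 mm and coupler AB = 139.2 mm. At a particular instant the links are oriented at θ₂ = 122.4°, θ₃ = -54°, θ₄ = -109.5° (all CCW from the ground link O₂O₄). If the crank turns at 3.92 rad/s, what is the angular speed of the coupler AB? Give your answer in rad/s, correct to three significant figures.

ω₂ = 3.92 rad/s
Differentiating the loop-closure r₂e^{iθ₂}+r₃e^{iθ₃}=r₁+r₄e^{iθ₄} gives r₂ω₂e^{iθ₂}+r₃ω₃e^{iθ₃}=r₄ω₄e^{iθ₄}.
Eliminating the other unknown: ω₃ = r₂ω₂ sin(θ₄−θ₂) / [r₃ sin(θ₃−θ₄)].
Numerator sine = +0.78694; denominator sine = +0.82413.
Result = 0.0353·3.92·(+0.78694) / (0.1392·(+0.82413)) = +0.94922 rad/s; magnitude 0.94922 rad/s.

0.949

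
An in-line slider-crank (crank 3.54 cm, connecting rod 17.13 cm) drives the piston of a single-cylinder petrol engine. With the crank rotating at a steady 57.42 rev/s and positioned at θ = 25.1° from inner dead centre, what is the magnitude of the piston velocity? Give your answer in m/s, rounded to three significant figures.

ω = 2π·57.4 = 360.8 rad/s
For an in-line slider-crank, x = r cosθ + √(L² − r² sin²θ), so v = −rω sinθ·[1 + r cosθ/√(L² − r² sin²θ)].
With r = 0.0354 m, L = 0.1713 m, θ = 25.1°: √(L² − r² sin²θ) = 0.17064 m.
v = −0.0354·360.8·0.42420·[1 + 0.0354·0.90557/0.17064] = -6.4355 m/s.
|v| = 6.4355 m/s.

6.44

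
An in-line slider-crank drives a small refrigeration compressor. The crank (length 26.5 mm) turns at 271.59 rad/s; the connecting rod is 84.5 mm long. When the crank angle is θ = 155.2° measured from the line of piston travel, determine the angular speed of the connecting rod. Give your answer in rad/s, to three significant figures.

ω = 271.6 rad/s
The rod makes angle φ with the slider axis where L sinφ = r sinθ; differentiating, L cosφ·φ̇ = r ω cosθ.
L cosφ = √(L² − r² sin²θ) = 0.083766 m.
|ω_rod| = r ω |cosθ| / √(L² − r² sin²θ) = 0.0265·271.6·0.90778/0.083766 = 77.996 rad/s.

78.0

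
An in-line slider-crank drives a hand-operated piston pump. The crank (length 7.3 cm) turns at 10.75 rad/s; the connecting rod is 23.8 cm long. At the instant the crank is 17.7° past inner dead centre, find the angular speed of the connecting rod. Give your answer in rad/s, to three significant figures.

3.15

ω = 10.75 rad/s
The rod makes angle φ with the slider axis where L sinφ = r sinθ; differentiating, L cosφ·φ̇ = r ω cosθ.
L cosφ = √(L² − r² sin²θ) = 0.23696 m.
|ω_rod| = r ω |cosθ| / √(L² − r² sin²θ) = 0.073·10.75·0.95266/0.23696 = 3.1549 rad/s.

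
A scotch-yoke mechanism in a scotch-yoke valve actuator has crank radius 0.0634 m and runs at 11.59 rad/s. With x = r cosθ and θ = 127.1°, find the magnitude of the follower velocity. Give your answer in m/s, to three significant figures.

ω = 11.59 rad/s
x = r cosθ ⇒ ẋ = −rω sinθ.
|v| = rω|sinθ| = 0.0634·11.59·|sin 127.1°| = 0.58607 m/s.

0.586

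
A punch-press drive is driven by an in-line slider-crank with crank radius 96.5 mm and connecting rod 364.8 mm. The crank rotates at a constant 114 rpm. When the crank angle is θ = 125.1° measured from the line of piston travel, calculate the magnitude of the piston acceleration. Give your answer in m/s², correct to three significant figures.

9.11

ω = 2π·114/60 = 11.94 rad/s
x(θ) = r cosθ + √(L² − r² sin²θ); with ω constant, a = ω²·d²x/dθ².
d²x/dθ² = −r cosθ − r²(cos2θ)/√u − r⁴ sin²2θ/(4u^{3/2}),  u = L² − r² sin²θ = 0.126846 m².
Substituting r = 0.0965 m, L = 0.3648 m, θ = 125.1°: d²x/dθ² = +0.06392 m.
a = ω²·d²x/dθ² = (11.94)²·(+0.06392) = +9.1097 m/s²;  |a| = 9.1097 m/s².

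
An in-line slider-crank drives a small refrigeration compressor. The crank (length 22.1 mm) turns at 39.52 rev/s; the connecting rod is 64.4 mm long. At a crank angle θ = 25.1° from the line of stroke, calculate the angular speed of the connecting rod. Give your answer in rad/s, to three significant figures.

ω = 248.3 rad/s (converted from 39.52 rev/s).
The rod makes angle φ with the slider axis where L sinφ = r sinθ; differentiating, L cosφ·φ̇ = r ω cosθ.
L cosφ = √(L² − r² sin²θ) = 0.063714 m.
|ω_rod| = r ω |cosθ| / √(L² − r² sin²θ) = 0.0221·248.3·0.90557/0.063714 = 77.997 rad/s.

78.0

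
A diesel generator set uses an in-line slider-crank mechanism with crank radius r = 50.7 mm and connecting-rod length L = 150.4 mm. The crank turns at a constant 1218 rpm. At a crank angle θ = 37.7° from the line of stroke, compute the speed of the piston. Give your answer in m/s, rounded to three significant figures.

5.03

ω = 2π·1218/60 = 127.5 rad/s
For an in-line slider-crank, x = r cosθ + √(L² − r² sin²θ), so v = −rω sinθ·[1 + r cosθ/√(L² − r² sin²θ)].
With r = 0.0507 m, L = 0.1504 m, θ = 37.7°: √(L² − r² sin²θ) = 0.14717 m.
v = −0.0507·127.5·0.61153·[1 + 0.0507·0.79122/0.14717] = -5.0325 m/s.
|v| = 5.0325 m/s.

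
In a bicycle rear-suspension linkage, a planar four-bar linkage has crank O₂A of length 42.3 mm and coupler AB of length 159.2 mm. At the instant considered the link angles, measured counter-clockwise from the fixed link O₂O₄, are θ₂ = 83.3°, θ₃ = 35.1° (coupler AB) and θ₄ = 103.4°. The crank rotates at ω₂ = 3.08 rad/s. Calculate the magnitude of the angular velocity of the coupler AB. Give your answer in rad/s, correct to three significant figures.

ω₂ = 3.08 rad/s
Differentiating the loop-closure r₂e^{iθ₂}+r₃e^{iθ₃}=r₁+r₄e^{iθ₄} gives r₂ω₂e^{iθ₂}+r₃ω₃e^{iθ₃}=r₄ω₄e^{iθ₄}.
Eliminating the other unknown: ω₃ = r₂ω₂ sin(θ₄−θ₂) / [r₃ sin(θ₃−θ₄)].
Numerator sine = +0.34366; denominator sine = -0.92913.
Result = 0.0423·3.08·(+0.34366) / (0.1592·(-0.92913)) = -0.30269 rad/s; magnitude 0.30269 rad/s.

0.303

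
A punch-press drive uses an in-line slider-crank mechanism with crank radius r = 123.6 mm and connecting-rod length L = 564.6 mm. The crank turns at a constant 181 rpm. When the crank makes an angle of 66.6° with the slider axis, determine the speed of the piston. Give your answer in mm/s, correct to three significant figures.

2340

ω = 2π·181/60 = 18.95 rad/s
For an in-line slider-crank, x = r cosθ + √(L² − r² sin²θ), so v = −rω sinθ·[1 + r cosθ/√(L² − r² sin²θ)].
With r = 0.1236 m, L = 0.5646 m, θ = 66.6°: √(L² − r² sin²θ) = 0.55309 m.
v = −0.1236·18.95·0.91775·[1 + 0.1236·0.39715/0.55309] = -2.3409 m/s.
|v| = 2.3409 m/s = 2340.9 mm/s.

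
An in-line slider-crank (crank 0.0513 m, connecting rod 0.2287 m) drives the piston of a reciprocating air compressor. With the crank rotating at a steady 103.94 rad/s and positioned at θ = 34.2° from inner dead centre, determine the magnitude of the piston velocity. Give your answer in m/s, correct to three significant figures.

3.56

ω = 103.9 rad/s
For an in-line slider-crank, x = r cosθ + √(L² − r² sin²θ), so v = −rω sinθ·[1 + r cosθ/√(L² − r² sin²θ)].
With r = 0.0513 m, L = 0.2287 m, θ = 34.2°: √(L² − r² sin²θ) = 0.22687 m.
v = −0.0513·103.9·0.56208·[1 + 0.0513·0.82708/0.22687] = -3.5576 m/s.
|v| = 3.5576 m/s.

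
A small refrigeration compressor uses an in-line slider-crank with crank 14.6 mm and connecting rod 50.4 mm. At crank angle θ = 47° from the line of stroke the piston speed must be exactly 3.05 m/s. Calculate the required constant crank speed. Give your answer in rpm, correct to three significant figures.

2270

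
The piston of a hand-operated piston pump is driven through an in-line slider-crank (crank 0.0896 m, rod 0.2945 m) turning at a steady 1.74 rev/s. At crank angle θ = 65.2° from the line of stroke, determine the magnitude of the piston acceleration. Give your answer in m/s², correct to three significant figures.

2.34

ω = 2π·1.74 = 10.93 rad/s
x(θ) = r cosθ + √(L² − r² sin²θ); with ω constant, a = ω²·d²x/dθ².
d²x/dθ² = −r cosθ − r²(cos2θ)/√u − r⁴ sin²2θ/(4u^{3/2}),  u = L² − r² sin²θ = 0.0801146 m².
Substituting r = 0.0896 m, L = 0.2945 m, θ = 65.2°: d²x/dθ² = -0.019612 m.
a = ω²·d²x/dθ² = (10.93)²·(-0.019612) = -2.3441 m/s²;  |a| = 2.3441 m/s².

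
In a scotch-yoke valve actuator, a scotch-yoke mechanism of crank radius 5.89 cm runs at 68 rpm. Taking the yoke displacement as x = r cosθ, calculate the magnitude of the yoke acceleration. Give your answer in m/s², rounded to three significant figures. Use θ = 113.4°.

1.19

ω = 7.121 rad/s (from 68 rpm).
x = r cosθ ⇒ ẍ = −rω² cosθ (ω constant).
|a| = rω²|cosθ| = 0.0589·(7.121)²·|cos 113.4°| = 1.1862 m/s².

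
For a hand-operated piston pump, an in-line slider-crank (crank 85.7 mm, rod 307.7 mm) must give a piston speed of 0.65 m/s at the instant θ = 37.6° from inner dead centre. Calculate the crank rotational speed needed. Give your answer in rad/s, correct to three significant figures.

10.2

For an in-line slider-crank, |v_piston| = rω|sinθ|·[1 + r cosθ/√(L² − r² sin²θ)].
With r = 0.0857 m, L = 0.3077 m, θ = 37.6°: the bracketed kinematic factor |dx/dθ| = 0.063998 m.
ω = v/|dx/dθ| = 0.65/0.063998 = 10.157 rad/s.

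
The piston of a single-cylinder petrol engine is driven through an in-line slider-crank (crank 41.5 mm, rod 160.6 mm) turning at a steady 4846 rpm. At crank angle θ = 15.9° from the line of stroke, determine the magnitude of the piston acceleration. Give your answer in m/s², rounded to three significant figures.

ω = 2π·4846/60 = 507.5 rad/s
x(θ) = r cosθ + √(L² − r² sin²θ); with ω constant, a = ω²·d²x/dθ².
d²x/dθ² = −r cosθ − r²(cos2θ)/√u − r⁴ sin²2θ/(4u^{3/2}),  u = L² − r² sin²θ = 0.0256631 m².
Substituting r = 0.0415 m, L = 0.1606 m, θ = 15.9°: d²x/dθ² = -0.049099 m.
a = ω²·d²x/dθ² = (507.5)²·(-0.049099) = -12644 m/s²;  |a| = 12644 m/s².

12600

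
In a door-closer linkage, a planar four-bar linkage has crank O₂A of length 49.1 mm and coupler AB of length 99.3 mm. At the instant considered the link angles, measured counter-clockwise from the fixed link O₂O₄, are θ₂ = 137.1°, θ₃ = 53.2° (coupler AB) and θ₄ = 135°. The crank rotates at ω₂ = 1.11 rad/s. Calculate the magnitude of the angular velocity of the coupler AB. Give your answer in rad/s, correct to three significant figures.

0.0203

ω₂ = 1.11 rad/s
Differentiating the loop-closure r₂e^{iθ₂}+r₃e^{iθ₃}=r₁+r₄e^{iθ₄} gives r₂ω₂e^{iθ₂}+r₃ω₃e^{iθ₃}=r₄ω₄e^{iθ₄}.
Eliminating the other unknown: ω₃ = r₂ω₂ sin(θ₄−θ₂) / [r₃ sin(θ₃−θ₄)].
Numerator sine = -0.03664; denominator sine = -0.98978.
Result = 0.0491·1.11·(-0.03664) / (0.0993·(-0.98978)) = +0.02032 rad/s; magnitude 0.02032 rad/s.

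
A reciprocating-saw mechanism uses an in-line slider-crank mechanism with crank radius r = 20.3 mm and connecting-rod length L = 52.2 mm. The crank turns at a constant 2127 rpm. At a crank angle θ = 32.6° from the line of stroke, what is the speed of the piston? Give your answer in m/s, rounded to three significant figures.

ω = 2π·2127/60 = 222.7 rad/s
For an in-line slider-crank, x = r cosθ + √(L² − r² sin²θ), so v = −rω sinθ·[1 + r cosθ/√(L² − r² sin²θ)].
With r = 0.0203 m, L = 0.0522 m, θ = 32.6°: √(L² − r² sin²θ) = 0.051041 m.
v = −0.0203·222.7·0.53877·[1 + 0.0203·0.84245/0.051041] = -3.2523 m/s.
|v| = 3.2523 m/s.

3.25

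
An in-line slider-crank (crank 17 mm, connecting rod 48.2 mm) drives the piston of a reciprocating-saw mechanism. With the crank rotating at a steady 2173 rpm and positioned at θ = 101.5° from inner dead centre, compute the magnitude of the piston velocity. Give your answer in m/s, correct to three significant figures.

ω = 2π·2173/60 = 227.6 rad/s
For an in-line slider-crank, x = r cosθ + √(L² − r² sin²θ), so v = −rω sinθ·[1 + r cosθ/√(L² − r² sin²θ)].
With r = 0.017 m, L = 0.0482 m, θ = 101.5°: √(L² − r² sin²θ) = 0.04523 m.
v = −0.017·227.6·0.97992·[1 + 0.017·-0.19937/0.04523] = -3.5067 m/s.
|v| = 3.5067 m/s.

3.51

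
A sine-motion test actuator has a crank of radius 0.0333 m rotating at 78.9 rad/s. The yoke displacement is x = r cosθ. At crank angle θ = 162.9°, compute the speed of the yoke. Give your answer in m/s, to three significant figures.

0.773

ω = 78.9 rad/s
x = r cosθ ⇒ ẋ = −rω sinθ.
|v| = rω|sinθ| = 0.0333·78.9·|sin 162.9°| = 0.77255 m/s.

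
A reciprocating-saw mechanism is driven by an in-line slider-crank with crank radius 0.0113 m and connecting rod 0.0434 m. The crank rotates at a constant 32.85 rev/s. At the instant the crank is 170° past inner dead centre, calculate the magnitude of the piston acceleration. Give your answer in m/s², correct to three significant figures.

356

ω = 2π·32.9 = 206.4 rad/s
x(θ) = r cosθ + √(L² − r² sin²θ); with ω constant, a = ω²·d²x/dθ².
d²x/dθ² = −r cosθ − r²(cos2θ)/√u − r⁴ sin²2θ/(4u^{3/2}),  u = L² − r² sin²θ = 0.00187971 m².
Substituting r = 0.0113 m, L = 0.0434 m, θ = 170°: d²x/dθ² = +0.0083549 m.
a = ω²·d²x/dθ² = (206.4)²·(+0.0083549) = +355.94 m/s²;  |a| = 355.94 m/s².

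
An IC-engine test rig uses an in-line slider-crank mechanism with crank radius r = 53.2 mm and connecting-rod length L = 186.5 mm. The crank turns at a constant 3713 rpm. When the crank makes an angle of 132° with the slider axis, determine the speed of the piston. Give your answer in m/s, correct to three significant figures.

12.4

ω = 2π·3713/60 = 388.8 rad/s
For an in-line slider-crank, x = r cosθ + √(L² − r² sin²θ), so v = −rω sinθ·[1 + r cosθ/√(L² − r² sin²θ)].
With r = 0.0532 m, L = 0.1865 m, θ = 132°: √(L² − r² sin²θ) = 0.18226 m.
v = −0.0532·388.8·0.74314·[1 + 0.0532·-0.66913/0.18226] = -12.37 m/s.
|v| = 12.37 m/s.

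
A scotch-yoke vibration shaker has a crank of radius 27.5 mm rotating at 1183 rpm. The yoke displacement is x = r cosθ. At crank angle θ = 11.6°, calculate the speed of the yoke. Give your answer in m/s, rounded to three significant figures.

ω = 123.9 rad/s (from 1183 rpm).
x = r cosθ ⇒ ẋ = −rω sinθ.
|v| = rω|sinθ| = 0.0275·123.9·|sin 11.6°| = 0.68503 m/s.

0.685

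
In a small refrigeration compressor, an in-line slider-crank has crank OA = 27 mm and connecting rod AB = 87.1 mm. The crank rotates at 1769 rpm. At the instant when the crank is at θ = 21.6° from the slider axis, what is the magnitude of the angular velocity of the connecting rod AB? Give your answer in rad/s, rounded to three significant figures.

ω = 185.2 rad/s (converted from 1769 rpm).
The rod makes angle φ with the slider axis where L sinφ = r sinθ; differentiating, L cosφ·φ̇ = r ω cosθ.
L cosφ = √(L² − r² sin²θ) = 0.086531 m.
|ω_rod| = r ω |cosθ| / √(L² − r² sin²θ) = 0.027·185.2·0.92978/0.086531 = 53.744 rad/s.

53.7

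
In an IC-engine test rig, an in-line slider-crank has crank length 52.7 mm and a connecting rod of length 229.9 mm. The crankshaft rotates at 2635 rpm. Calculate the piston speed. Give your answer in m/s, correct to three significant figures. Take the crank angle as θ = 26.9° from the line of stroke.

ω = 2π·2635/60 = 275.9 rad/s
For an in-line slider-crank, x = r cosθ + √(L² − r² sin²θ), so v = −rω sinθ·[1 + r cosθ/√(L² − r² sin²θ)].
With r = 0.0527 m, L = 0.2299 m, θ = 26.9°: √(L² − r² sin²θ) = 0.22866 m.
v = −0.0527·275.9·0.45243·[1 + 0.0527·0.89180/0.22866] = -7.9315 m/s.
|v| = 7.9315 m/s.

7.93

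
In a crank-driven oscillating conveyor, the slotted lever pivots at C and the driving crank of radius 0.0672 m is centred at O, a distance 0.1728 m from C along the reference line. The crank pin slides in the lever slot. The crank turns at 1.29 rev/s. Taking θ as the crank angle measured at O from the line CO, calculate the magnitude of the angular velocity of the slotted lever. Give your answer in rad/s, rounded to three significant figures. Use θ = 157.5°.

ω = 8.105 rad/s (from 1.29 rev/s).
Crank pin A relative to C: A = (d + r cosθ, r sinθ); lever angle φ = atan2(r sinθ, d + r cosθ).
Differentiating tanφ: φ̇ = rω(d cosθ + r)/(d² + r² + 2dr cosθ).
d² + r² + 2dr cosθ = |CA|² = 0.0129192 m²;  d cosθ + r = -0.092446 m.
|ω_lever| = |0.0672·8.105·-0.092446| / 0.0129192 = 3.8976 rad/s.

3.90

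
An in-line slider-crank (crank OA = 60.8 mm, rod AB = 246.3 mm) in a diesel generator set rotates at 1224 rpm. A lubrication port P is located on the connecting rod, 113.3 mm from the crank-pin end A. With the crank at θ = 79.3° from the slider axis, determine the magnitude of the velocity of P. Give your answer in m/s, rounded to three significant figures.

ω = 128.2 rad/s.  Crank-pin speed |V_A| = rω = 7.7932 m/s, perpendicular to OA.
Rod angle: sinφ = −(r/L) sinθ ⇒ φ = -14.038°; ω_rod = −rω cosθ/√(L²−r²sin²θ) = -6.0555 rad/s.
V_P = V_A + ω_rod × AP, with AP = 0.1133 m along the rod.
Components: V_Px = −rω sinθ − a·ω_rod·sinφ = -7.8241 m/s;  V_Py = rω cosθ + a·ω_rod·cosφ = +0.78133 m/s.
|V_P| = √(V_Px² + V_Py²) = 7.863 m/s.

7.86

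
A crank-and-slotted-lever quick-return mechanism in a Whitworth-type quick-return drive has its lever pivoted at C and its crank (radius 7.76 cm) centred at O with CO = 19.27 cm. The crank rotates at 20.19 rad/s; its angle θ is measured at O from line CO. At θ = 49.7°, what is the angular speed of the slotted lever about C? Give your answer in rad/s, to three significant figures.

ω = 20.19 rad/s
Crank pin A relative to C: A = (d + r cosθ, r sinθ); lever angle φ = atan2(r sinθ, d + r cosθ).
Differentiating tanφ: φ̇ = rω(d cosθ + r)/(d² + r² + 2dr cosθ).
d² + r² + 2dr cosθ = |CA|² = 0.0624986 m²;  d cosθ + r = +0.20224 m.
|ω_lever| = |0.0776·20.19·+0.20224| / 0.0624986 = 5.0698 rad/s.

5.07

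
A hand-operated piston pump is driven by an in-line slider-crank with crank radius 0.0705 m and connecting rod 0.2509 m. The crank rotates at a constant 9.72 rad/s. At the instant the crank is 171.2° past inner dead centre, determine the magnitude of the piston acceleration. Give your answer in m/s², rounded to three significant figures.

ω = 9.72 rad/s
x(θ) = r cosθ + √(L² − r² sin²θ); with ω constant, a = ω²·d²x/dθ².
d²x/dθ² = −r cosθ − r²(cos2θ)/√u − r⁴ sin²2θ/(4u^{3/2}),  u = L² − r² sin²θ = 0.0628345 m².
Substituting r = 0.0705 m, L = 0.2509 m, θ = 171.2°: d²x/dθ² = +0.050734 m.
a = ω²·d²x/dθ² = (9.72)²·(+0.050734) = +4.7933 m/s²;  |a| = 4.7933 m/s².

4.79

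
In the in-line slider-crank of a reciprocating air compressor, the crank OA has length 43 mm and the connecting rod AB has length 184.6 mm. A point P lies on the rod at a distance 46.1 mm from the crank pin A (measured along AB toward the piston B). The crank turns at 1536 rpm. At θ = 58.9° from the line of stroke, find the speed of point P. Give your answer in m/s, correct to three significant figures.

6.67

ω = 160.8 rad/s.  Crank-pin speed |V_A| = rω = 6.9165 m/s, perpendicular to OA.
Rod angle: sinφ = −(r/L) sinθ ⇒ φ = -11.505°; ω_rod = −rω cosθ/√(L²−r²sin²θ) = -19.75 rad/s.
V_P = V_A + ω_rod × AP, with AP = 0.0461 m along the rod.
Components: V_Px = −rω sinθ − a·ω_rod·sinφ = -6.104 m/s;  V_Py = rω cosθ + a·ω_rod·cosφ = +2.6804 m/s.
|V_P| = √(V_Px² + V_Py²) = 6.6666 m/s.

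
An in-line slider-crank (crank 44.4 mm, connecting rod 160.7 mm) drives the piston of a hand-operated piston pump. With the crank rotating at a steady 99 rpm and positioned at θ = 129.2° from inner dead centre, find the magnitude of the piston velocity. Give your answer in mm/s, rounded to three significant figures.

293

ω = 2π·99/60 = 10.37 rad/s
For an in-line slider-crank, x = r cosθ + √(L² − r² sin²θ), so v = −rω sinθ·[1 + r cosθ/√(L² − r² sin²θ)].
With r = 0.0444 m, L = 0.1607 m, θ = 129.2°: √(L² − r² sin²θ) = 0.15697 m.
v = −0.0444·10.37·0.77494·[1 + 0.0444·-0.63203/0.15697] = -0.29294 m/s.
|v| = 0.29294 m/s = 292.94 mm/s.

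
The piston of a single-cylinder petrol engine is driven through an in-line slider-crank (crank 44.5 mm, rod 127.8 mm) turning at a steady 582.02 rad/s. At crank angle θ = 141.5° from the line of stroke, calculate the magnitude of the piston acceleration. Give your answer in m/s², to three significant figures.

10400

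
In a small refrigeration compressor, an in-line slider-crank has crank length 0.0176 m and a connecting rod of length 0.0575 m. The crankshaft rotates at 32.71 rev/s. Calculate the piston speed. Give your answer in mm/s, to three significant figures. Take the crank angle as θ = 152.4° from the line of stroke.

1220

ω = 2π·32.7 = 205.5 rad/s
For an in-line slider-crank, x = r cosθ + √(L² − r² sin²θ), so v = −rω sinθ·[1 + r cosθ/√(L² − r² sin²θ)].
With r = 0.0176 m, L = 0.0575 m, θ = 152.4°: √(L² − r² sin²θ) = 0.056919 m.
v = −0.0176·205.5·0.46330·[1 + 0.0176·-0.88620/0.056919] = -1.2166 m/s.
|v| = 1.2166 m/s = 1216.6 mm/s.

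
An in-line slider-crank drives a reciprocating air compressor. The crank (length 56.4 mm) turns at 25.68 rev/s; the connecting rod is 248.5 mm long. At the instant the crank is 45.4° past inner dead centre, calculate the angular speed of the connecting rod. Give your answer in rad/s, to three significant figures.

26.1

ω = 161.4 rad/s (converted from 25.68 rev/s).
The rod makes angle φ with the slider axis where L sinφ = r sinθ; differentiating, L cosφ·φ̇ = r ω cosθ.
L cosφ = √(L² − r² sin²θ) = 0.24523 m.
|ω_rod| = r ω |cosθ| / √(L² − r² sin²θ) = 0.0564·161.4·0.70215/0.24523 = 26.056 rad/s.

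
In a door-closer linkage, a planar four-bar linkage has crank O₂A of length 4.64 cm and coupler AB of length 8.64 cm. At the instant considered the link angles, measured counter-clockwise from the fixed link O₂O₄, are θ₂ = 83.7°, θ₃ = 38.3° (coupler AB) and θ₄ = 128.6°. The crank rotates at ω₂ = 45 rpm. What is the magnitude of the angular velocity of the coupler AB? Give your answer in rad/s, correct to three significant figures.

1.79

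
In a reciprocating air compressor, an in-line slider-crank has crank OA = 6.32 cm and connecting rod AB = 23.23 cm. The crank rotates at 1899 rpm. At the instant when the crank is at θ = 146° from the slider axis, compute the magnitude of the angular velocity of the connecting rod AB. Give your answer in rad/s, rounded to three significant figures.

45.4

ω = 198.9 rad/s (converted from 1899 rpm).
The rod makes angle φ with the slider axis where L sinφ = r sinθ; differentiating, L cosφ·φ̇ = r ω cosθ.
L cosφ = √(L² − r² sin²θ) = 0.2296 m.
|ω_rod| = r ω |cosθ| / √(L² − r² sin²θ) = 0.0632·198.9·0.82904/0.2296 = 45.382 rad/s.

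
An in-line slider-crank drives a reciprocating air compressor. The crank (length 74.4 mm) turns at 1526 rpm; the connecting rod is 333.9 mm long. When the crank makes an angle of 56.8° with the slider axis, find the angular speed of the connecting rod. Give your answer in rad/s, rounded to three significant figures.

ω = 159.8 rad/s (converted from 1526 rpm).
The rod makes angle φ with the slider axis where L sinφ = r sinθ; differentiating, L cosφ·φ̇ = r ω cosθ.
L cosφ = √(L² − r² sin²θ) = 0.32804 m.
|ω_rod| = r ω |cosθ| / √(L² − r² sin²θ) = 0.0744·159.8·0.54756/0.32804 = 19.845 rad/s.

19.8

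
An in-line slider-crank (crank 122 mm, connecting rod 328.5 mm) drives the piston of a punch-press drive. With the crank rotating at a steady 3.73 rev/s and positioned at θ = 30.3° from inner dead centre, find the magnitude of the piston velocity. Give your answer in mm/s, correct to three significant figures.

1910

ω = 2π·3.73 = 23.44 rad/s
For an in-line slider-crank, x = r cosθ + √(L² − r² sin²θ), so v = −rω sinθ·[1 + r cosθ/√(L² − r² sin²θ)].
With r = 0.122 m, L = 0.3285 m, θ = 30.3°: √(L² − r² sin²θ) = 0.32268 m.
v = −0.122·23.44·0.50453·[1 + 0.122·0.86340/0.32268] = -1.9135 m/s.
|v| = 1.9135 m/s = 1913.5 mm/s.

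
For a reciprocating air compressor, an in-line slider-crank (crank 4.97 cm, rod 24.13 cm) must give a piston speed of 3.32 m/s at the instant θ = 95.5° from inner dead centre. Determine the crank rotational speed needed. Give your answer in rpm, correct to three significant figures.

For an in-line slider-crank, |v_piston| = rω|sinθ|·[1 + r cosθ/√(L² − r² sin²θ)].
With r = 0.0497 m, L = 0.2413 m, θ = 95.5°: the bracketed kinematic factor |dx/dθ| = 0.048473 m.
ω = v/|dx/dθ| = 3.32/0.048473 = 68.491 rad/s.
N = 60ω/(2π) = 654.04 rpm.

654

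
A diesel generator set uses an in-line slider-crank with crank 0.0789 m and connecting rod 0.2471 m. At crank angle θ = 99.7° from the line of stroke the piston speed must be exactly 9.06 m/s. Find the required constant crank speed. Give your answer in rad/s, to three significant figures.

For an in-line slider-crank, |v_piston| = rω|sinθ|·[1 + r cosθ/√(L² − r² sin²θ)].
With r = 0.0789 m, L = 0.2471 m, θ = 99.7°: the bracketed kinematic factor |dx/dθ| = 0.073364 m.
ω = v/|dx/dθ| = 9.06/0.073364 = 123.49 rad/s.

123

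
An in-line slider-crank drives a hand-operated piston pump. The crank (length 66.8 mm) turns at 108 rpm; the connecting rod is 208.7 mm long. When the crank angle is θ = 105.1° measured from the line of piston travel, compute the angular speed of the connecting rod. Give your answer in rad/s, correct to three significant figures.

ω = 11.31 rad/s (converted from 108 rpm).
The rod makes angle φ with the slider axis where L sinφ = r sinθ; differentiating, L cosφ·φ̇ = r ω cosθ.
L cosφ = √(L² − r² sin²θ) = 0.19848 m.
|ω_rod| = r ω |cosθ| / √(L² − r² sin²θ) = 0.0668·11.31·0.26050/0.19848 = 0.99155 rad/s.

0.992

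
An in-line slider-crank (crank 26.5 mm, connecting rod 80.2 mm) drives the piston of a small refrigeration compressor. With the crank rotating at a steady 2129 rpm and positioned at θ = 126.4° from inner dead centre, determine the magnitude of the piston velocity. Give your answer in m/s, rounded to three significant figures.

ω = 2π·2129/60 = 222.9 rad/s
For an in-line slider-crank, x = r cosθ + √(L² − r² sin²θ), so v = −rω sinθ·[1 + r cosθ/√(L² − r² sin²θ)].
With r = 0.0265 m, L = 0.0802 m, θ = 126.4°: √(L² − r² sin²θ) = 0.077312 m.
v = −0.0265·222.9·0.80489·[1 + 0.0265·-0.59342/0.077312] = -3.7881 m/s.
|v| = 3.7881 m/s.

3.79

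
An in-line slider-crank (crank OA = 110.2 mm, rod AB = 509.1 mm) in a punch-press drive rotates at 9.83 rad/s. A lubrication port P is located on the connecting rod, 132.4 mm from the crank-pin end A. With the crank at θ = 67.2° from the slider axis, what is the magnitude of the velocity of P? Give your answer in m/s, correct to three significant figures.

1.07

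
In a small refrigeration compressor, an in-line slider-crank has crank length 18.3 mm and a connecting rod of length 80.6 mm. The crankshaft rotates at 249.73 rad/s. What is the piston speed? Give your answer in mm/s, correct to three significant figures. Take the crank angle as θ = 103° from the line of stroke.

4220

ω = 249.7 rad/s
For an in-line slider-crank, x = r cosθ + √(L² − r² sin²θ), so v = −rω sinθ·[1 + r cosθ/√(L² − r² sin²θ)].
With r = 0.0183 m, L = 0.0806 m, θ = 103°: √(L² − r² sin²θ) = 0.078603 m.
v = −0.0183·249.7·0.97437·[1 + 0.0183·-0.22495/0.078603] = -4.2197 m/s.
|v| = 4.2197 m/s = 4219.7 mm/s.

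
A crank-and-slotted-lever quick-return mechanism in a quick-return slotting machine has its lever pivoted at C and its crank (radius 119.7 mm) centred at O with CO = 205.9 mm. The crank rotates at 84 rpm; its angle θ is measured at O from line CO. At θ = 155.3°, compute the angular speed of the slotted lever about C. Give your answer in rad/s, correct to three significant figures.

5.94

ω = 8.796 rad/s (from 84 rpm).
Crank pin A relative to C: A = (d + r cosθ, r sinθ); lever angle φ = atan2(r sinθ, d + r cosθ).
Differentiating tanφ: φ̇ = rω(d cosθ + r)/(d² + r² + 2dr cosθ).
d² + r² + 2dr cosθ = |CA|² = 0.0119403 m²;  d cosθ + r = -0.067362 m.
|ω_lever| = |0.1197·8.796·-0.067362| / 0.0119403 = 5.9402 rad/s.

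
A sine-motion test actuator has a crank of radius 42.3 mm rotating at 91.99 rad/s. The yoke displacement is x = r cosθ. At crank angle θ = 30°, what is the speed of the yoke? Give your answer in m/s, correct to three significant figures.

ω = 91.99 rad/s
x = r cosθ ⇒ ẋ = −rω sinθ.
|v| = rω|sinθ| = 0.0423·91.99·|sin 30°| = 1.9456 m/s.

1.95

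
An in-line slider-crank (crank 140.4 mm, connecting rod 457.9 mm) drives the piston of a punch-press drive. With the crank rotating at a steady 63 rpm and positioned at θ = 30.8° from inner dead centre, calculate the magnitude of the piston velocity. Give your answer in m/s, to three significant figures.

0.601

ω = 2π·63/60 = 6.597 rad/s
For an in-line slider-crank, x = r cosθ + √(L² − r² sin²θ), so v = −rω sinθ·[1 + r cosθ/√(L² − r² sin²θ)].
With r = 0.1404 m, L = 0.4579 m, θ = 30.8°: √(L² − r² sin²θ) = 0.45222 m.
v = −0.1404·6.597·0.51204·[1 + 0.1404·0.85896/0.45222] = -0.60077 m/s.
|v| = 0.60077 m/s.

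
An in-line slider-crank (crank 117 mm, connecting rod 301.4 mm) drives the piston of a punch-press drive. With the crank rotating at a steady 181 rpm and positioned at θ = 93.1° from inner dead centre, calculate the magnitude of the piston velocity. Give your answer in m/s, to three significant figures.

ω = 2π·181/60 = 18.95 rad/s
For an in-line slider-crank, x = r cosθ + √(L² − r² sin²θ), so v = −rω sinθ·[1 + r cosθ/√(L² − r² sin²θ)].
With r = 0.117 m, L = 0.3014 m, θ = 93.1°: √(L² − r² sin²θ) = 0.27784 m.
v = −0.117·18.95·0.99854·[1 + 0.117·-0.05408/0.27784] = -2.164 m/s.
|v| = 2.164 m/s.

2.16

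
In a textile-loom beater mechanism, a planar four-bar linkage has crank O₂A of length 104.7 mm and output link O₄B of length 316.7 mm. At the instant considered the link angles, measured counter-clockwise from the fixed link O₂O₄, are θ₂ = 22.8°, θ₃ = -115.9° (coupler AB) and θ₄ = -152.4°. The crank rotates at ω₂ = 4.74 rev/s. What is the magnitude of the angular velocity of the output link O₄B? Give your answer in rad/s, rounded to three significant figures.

ω₂ = 29.78 rad/s (from 4.74 rev/s).
Differentiating the loop-closure r₂e^{iθ₂}+r₃e^{iθ₃}=r₁+r₄e^{iθ₄} gives r₂ω₂e^{iθ₂}+r₃ω₃e^{iθ₃}=r₄ω₄e^{iθ₄}.
Eliminating the other unknown: ω₄ = r₂ω₂ sin(θ₂−θ₃) / [r₄ sin(θ₄−θ₃)].
Numerator sine = +0.66000; denominator sine = -0.59482.
Result = 0.1047·29.78·(+0.66000) / (0.3167·(-0.59482)) = -10.925 rad/s; magnitude 10.925 rad/s.

10.9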